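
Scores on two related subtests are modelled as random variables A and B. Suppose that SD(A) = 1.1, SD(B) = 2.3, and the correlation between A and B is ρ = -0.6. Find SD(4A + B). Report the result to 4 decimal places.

3.5364

Var(A) = (1.1)² = 1.21;  Var(B) = (2.3)² = 5.29
Cov(A,B) = ρ·SD(A)·SD(B) = -0.6·1.1·2.3 = -1.518
Var(4A + B) = (4)²·Var(A) + (1)²·Var(B) + 2·(4)·(1)·Cov(A,B)
= 16·1.21 + 1·5.29 + 8·-1.518 = 12.506
SD(4A + B) = √12.506 ≈ 3.5364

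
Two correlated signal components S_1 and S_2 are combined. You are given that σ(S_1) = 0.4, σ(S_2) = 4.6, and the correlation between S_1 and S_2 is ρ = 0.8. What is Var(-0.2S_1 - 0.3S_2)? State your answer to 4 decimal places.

Var(S_1) = (0.4)² = 0.16;  Var(S_2) = (4.6)² = 21.16
Cov(S_1,S_2) = ρ·σ(S_1)·σ(S_2) = 0.8·0.4·4.6 = 1.472
Var(-0.2S_1 - 0.3S_2) = (-0.2)²·Var(S_1) + (-0.3)²·Var(S_2) + 2·(-0.2)·(-0.3)·Cov(S_1,S_2)
= 0.04·0.16 + 0.09·21.16 + 0.12·1.472 = 2.08744

2.0874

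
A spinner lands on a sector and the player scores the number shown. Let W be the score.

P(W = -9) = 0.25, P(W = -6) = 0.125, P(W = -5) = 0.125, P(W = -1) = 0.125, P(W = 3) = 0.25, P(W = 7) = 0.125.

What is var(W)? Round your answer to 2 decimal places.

E[W] = (-9)(0.25) + (-6)(0.125) + (-5)(0.125) + (-1)(0.125) + (3)(0.25) + (7)(0.125) = -2.125
E[W²] = (-9)²(0.25) + (-6)²(0.125) + (-5)²(0.125) + (-1)²(0.125) + (3)²(0.25) + (7)²(0.125) = 36.375
var(W) = E[W²] − (E[W])² = 36.375 − (-2.125)² = 31.859375

31.86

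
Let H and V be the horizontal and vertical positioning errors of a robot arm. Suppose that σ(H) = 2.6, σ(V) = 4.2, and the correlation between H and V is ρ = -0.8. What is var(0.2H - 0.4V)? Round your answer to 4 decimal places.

4.4906

var(H) = (2.6)² = 6.76;  var(V) = (4.2)² = 17.64
Cov(H,V) = ρ·σ(H)·σ(V) = -0.8·2.6·4.2 = -8.736
var(0.2H - 0.4V) = (0.2)²·var(H) + (-0.4)²·var(V) + 2·(0.2)·(-0.4)·Cov(H,V)
= 0.04·6.76 + 0.16·17.64 + -0.16·-8.736 = 4.49056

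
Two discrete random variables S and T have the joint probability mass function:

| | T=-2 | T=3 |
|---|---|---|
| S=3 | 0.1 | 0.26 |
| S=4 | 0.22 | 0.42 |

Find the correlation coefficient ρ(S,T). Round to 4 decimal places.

E[S] = 3.64,  E[T] = 1.4
E[ST] = 5.02
cov(S,T) = E[ST] − E[S]E[T] = 5.02 − (3.64)(1.4) = -0.076
var(S) = 0.2304,  var(T) = 5.44
ρ = -0.076 / √(0.2304·5.44) ≈ -0.0679

-0.0679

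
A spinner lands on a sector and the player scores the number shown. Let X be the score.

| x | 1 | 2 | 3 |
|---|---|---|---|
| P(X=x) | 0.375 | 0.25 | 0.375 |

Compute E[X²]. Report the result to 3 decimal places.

E[X²] = (1)²(0.375) + (2)²(0.25) + (3)²(0.375) = 4.75

4.750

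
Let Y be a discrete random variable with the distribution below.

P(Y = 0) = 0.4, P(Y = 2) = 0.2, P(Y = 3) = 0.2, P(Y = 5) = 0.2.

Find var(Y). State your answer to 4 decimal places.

E[Y] = (0)(0.4) + (2)(0.2) + (3)(0.2) + (5)(0.2) = 2
E[Y²] = (0)²(0.4) + (2)²(0.2) + (3)²(0.2) + (5)²(0.2) = 7.6
var(Y) = E[Y²] − (E[Y])² = 7.6 − (2)² = 3.6

3.6000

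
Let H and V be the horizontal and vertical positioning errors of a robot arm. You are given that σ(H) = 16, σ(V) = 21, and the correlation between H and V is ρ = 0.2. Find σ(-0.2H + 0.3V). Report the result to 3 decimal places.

6.470

var(H) = (16)² = 256;  var(V) = (21)² = 441
Cov(H,V) = ρ·σ(H)·σ(V) = 0.2·16·21 = 67.2
var(-0.2H + 0.3V) = (-0.2)²·var(H) + (0.3)²·var(V) + 2·(-0.2)·(0.3)·Cov(H,V)
= 0.04·256 + 0.09·441 + -0.12·67.2 = 41.866
σ(-0.2H + 0.3V) = √41.866 ≈ 6.470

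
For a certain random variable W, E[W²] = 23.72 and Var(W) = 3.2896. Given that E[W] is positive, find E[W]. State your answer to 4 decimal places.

(E[W])² = E[W²] − Var(W) = 23.72 − 3.2896 = 20.4304
E[W] = √20.4304 = 4.52

4.5200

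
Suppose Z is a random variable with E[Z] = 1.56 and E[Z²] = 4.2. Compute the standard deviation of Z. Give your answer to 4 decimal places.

1.3291

Var(Z) = 4.2 − (1.56)² = 1.7664
sd(Z) = √1.7664 ≈ 1.3291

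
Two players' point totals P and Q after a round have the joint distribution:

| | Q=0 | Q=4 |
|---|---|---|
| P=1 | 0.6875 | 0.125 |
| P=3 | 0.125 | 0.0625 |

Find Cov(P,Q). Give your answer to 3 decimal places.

0.219

E[P] = 1.375,  E[Q] = 0.75
E[PQ] = 1.25
Cov(P,Q) = E[PQ] − E[P]E[Q] = 1.25 − (1.375)(0.75) = 0.21875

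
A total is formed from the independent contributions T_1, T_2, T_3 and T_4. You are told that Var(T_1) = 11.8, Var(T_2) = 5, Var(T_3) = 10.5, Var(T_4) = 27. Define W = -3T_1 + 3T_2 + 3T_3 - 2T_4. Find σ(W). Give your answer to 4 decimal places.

By independence, Var(W) = (-3)²Var(T_1) + (3)²Var(T_2) + (3)²Var(T_3) + (-2)²Var(T_4)
= (-3)²·11.8 + (3)²·5 + (3)²·10.5 + (-2)²·27 = 353.7
σ(W) = √353.7 ≈ 18.8069

18.8069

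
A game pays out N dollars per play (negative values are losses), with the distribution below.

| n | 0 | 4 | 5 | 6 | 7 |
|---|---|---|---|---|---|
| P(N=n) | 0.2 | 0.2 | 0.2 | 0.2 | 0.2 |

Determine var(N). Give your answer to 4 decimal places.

5.8400

E[N] = (0)(0.2) + (4)(0.2) + (5)(0.2) + (6)(0.2) + (7)(0.2) = 4.4
E[N²] = (0)²(0.2) + (4)²(0.2) + (5)²(0.2) + (6)²(0.2) + (7)²(0.2) = 25.2
var(N) = E[N²] − (E[N])² = 25.2 − (4.4)² = 5.84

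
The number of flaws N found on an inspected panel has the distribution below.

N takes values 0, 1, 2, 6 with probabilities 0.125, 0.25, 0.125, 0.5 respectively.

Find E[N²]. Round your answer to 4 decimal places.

18.7500

E[N²] = (0)²(0.125) + (1)²(0.25) + (2)²(0.125) + (6)²(0.5) = 18.75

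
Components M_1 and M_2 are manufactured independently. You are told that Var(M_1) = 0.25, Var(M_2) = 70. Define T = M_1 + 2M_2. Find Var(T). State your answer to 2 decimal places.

280.25

By independence, Var(T) = (1)²Var(M_1) + (2)²Var(M_2)
= (1)²·0.25 + (2)²·70 = 280.25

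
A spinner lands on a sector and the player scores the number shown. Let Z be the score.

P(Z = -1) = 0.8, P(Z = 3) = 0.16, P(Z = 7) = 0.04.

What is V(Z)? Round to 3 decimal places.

E[Z] = (-1)(0.8) + (3)(0.16) + (7)(0.04) = -0.04
E[Z²] = (-1)²(0.8) + (3)²(0.16) + (7)²(0.04) = 4.2
V(Z) = E[Z²] − (E[Z])² = 4.2 − (-0.04)² = 4.1984

4.198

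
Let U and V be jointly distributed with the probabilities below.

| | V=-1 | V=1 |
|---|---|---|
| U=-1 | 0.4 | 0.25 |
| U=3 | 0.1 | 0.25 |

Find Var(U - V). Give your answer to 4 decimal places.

3.4400

E[U] = 0.4,  E[V] = 0,  E[UV] = 0.6
Var(U) = 3.8 − (0.4)² = 3.64;  Var(V) = 1 − (0)² = 1
Cov(U,V) = 0.6 − (0.4)(0) = 0.6
Var(U - V) = (1)²·3.64 + (-1)²·1 + 2·(1)·(-1)·0.6 = 3.44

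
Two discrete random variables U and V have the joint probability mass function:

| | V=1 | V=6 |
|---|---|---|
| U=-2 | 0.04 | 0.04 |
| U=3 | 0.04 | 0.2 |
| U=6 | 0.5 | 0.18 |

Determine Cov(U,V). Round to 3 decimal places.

-1.744

E[U] = 4.64,  E[V] = 3.1
E[UV] = 12.64
Cov(U,V) = E[UV] − E[U]E[V] = 12.64 − (4.64)(3.1) = -1.744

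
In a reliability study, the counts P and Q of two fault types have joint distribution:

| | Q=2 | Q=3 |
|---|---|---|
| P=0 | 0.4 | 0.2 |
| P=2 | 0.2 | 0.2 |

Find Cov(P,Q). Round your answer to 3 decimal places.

0.080

E[P] = 0.8,  E[Q] = 2.4
E[PQ] = 2
Cov(P,Q) = E[PQ] − E[P]E[Q] = 2 − (0.8)(2.4) = 0.08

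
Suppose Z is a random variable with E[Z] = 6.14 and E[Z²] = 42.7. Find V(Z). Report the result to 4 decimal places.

5.0004

V(Z) = 42.7 − (6.14)² = 5.0004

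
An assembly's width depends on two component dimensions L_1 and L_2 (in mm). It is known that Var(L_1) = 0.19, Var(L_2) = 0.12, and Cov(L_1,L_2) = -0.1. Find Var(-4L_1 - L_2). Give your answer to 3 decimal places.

Var(-4L_1 - L_2) = (-4)²·Var(L_1) + (-1)²·Var(L_2) + 2·(-4)·(-1)·Cov(L_1,L_2)
= 16·0.19 + 1·0.12 + 8·-0.1 = 2.36

2.360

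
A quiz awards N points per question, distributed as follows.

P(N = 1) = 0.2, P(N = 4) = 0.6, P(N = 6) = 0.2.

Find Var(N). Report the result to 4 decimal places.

E[N] = (1)(0.2) + (4)(0.6) + (6)(0.2) = 3.8
E[N²] = (1)²(0.2) + (4)²(0.6) + (6)²(0.2) = 17
Var(N) = E[N²] − (E[N])² = 17 − (3.8)² = 2.56

2.5600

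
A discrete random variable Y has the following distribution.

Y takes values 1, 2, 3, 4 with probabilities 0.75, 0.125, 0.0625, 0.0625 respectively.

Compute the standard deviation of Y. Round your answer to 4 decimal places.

E[Y] = (1)(0.75) + (2)(0.125) + (3)(0.0625) + (4)(0.0625) = 1.4375
E[Y²] = (1)²(0.75) + (2)²(0.125) + (3)²(0.0625) + (4)²(0.0625) = 2.8125
Var(Y) = E[Y²] − (E[Y])² = 2.8125 − (1.4375)² = 0.74609375
σ(Y) = √0.74609375 ≈ 0.8638

0.8638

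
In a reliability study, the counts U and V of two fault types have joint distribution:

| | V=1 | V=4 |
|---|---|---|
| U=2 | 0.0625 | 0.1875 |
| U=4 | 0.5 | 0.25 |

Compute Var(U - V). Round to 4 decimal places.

E[U] = 3.5,  E[V] = 2.3125,  E[UV] = 7.625
Var(U) = 13 − (3.5)² = 0.75;  Var(V) = 7.5625 − (2.3125)² = 2.21484375
Cov(U,V) = 7.625 − (3.5)(2.3125) = -0.46875
Var(U - V) = (1)²·0.75 + (-1)²·2.21484375 + 2·(1)·(-1)·-0.46875 = 3.90234375

3.9023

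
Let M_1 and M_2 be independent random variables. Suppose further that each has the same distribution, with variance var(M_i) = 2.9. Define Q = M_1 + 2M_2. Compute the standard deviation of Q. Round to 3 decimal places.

3.808

By independence, var(Q) = (1)²var(M_1) + (2)²var(M_2)
= (1)²·2.9 + (2)²·2.9 = 14.5
sd(Q) = √14.5 ≈ 3.808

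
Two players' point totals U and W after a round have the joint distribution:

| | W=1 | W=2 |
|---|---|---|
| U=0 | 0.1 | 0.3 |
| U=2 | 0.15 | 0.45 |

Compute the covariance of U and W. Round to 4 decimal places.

E[U] = 1.2,  E[W] = 1.75
E[UW] = 2.1
cov(U,W) = E[UW] − E[U]E[W] = 2.1 − (1.2)(1.75) = 0

0.0000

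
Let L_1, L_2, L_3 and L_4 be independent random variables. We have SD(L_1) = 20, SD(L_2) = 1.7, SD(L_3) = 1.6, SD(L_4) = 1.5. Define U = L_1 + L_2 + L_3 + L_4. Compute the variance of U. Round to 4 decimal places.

Var(L_1) = 400, Var(L_2) = 2.89, Var(L_3) = 2.56, Var(L_4) = 2.25
By independence, Var(U) = (1)²Var(L_1) + (1)²Var(L_2) + (1)²Var(L_3) + (1)²Var(L_4)
= (1)²·400 + (1)²·2.89 + (1)²·2.56 + (1)²·2.25 = 407.7

407.7000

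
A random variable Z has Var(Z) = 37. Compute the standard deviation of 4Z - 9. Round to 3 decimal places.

24.331

Var(4Z - 9) = (4)²·37 = 592
sd(4Z - 9) = √592 ≈ 24.331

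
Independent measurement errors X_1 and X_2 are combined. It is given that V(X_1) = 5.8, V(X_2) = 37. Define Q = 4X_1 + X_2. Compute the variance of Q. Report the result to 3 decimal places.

By independence, V(Q) = (4)²V(X_1) + (1)²V(X_2)
= (4)²·5.8 + (1)²·37 = 129.8

129.800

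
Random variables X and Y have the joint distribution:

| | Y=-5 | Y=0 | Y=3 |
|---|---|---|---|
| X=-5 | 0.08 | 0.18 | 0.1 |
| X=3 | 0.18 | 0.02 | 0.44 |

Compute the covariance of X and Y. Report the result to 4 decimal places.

E[X] = 0.12,  E[Y] = 0.32
E[XY] = 1.76
Cov(X,Y) = E[XY] − E[X]E[Y] = 1.76 − (0.12)(0.32) = 1.7216

1.7216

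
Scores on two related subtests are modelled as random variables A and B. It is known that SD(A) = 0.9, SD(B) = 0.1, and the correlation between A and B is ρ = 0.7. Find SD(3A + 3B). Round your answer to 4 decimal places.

Var(A) = (0.9)² = 0.81;  Var(B) = (0.1)² = 0.01
Cov(A,B) = ρ·SD(A)·SD(B) = 0.7·0.9·0.1 = 0.063
Var(3A + 3B) = (3)²·Var(A) + (3)²·Var(B) + 2·(3)·(3)·Cov(A,B)
= 9·0.81 + 9·0.01 + 18·0.063 = 8.514
SD(3A + 3B) = √8.514 ≈ 2.9179

2.9179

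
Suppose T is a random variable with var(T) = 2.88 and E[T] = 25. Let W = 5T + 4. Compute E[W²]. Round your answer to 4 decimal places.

16713.0000

E[5T + 4] = 5·25 + 4 = 129
var(5T + 4) = (5)²·2.88 = 72
E[W²] = var(W) + (E[W])² = 72 + (129)² = 16713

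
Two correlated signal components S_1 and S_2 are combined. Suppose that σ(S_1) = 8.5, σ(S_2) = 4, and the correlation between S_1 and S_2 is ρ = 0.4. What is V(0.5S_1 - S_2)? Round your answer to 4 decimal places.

20.4625

V(S_1) = (8.5)² = 72.25;  V(S_2) = (4)² = 16
cov(S_1,S_2) = ρ·σ(S_1)·σ(S_2) = 0.4·8.5·4 = 13.6
V(0.5S_1 - S_2) = (0.5)²·V(S_1) + (-1)²·V(S_2) + 2·(0.5)·(-1)·cov(S_1,S_2)
= 0.25·72.25 + 1·16 + -1·13.6 = 20.4625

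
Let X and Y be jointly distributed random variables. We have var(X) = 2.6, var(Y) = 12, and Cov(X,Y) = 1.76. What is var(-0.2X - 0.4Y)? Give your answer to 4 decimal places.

2.3056

var(-0.2X - 0.4Y) = (-0.2)²·var(X) + (-0.4)²·var(Y) + 2·(-0.2)·(-0.4)·Cov(X,Y)
= 0.04·2.6 + 0.16·12 + 0.16·1.76 = 2.3056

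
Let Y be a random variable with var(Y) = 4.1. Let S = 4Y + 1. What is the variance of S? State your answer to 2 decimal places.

65.60

var(4Y + 1) = (4)²·var(Y) = 16·4.1 = 65.6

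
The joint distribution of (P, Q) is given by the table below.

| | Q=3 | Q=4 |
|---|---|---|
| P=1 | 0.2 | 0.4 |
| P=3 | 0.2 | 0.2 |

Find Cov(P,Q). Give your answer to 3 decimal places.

E[P] = 1.8,  E[Q] = 3.6
E[PQ] = 6.4
Cov(P,Q) = E[PQ] − E[P]E[Q] = 6.4 − (1.8)(3.6) = -0.08

-0.080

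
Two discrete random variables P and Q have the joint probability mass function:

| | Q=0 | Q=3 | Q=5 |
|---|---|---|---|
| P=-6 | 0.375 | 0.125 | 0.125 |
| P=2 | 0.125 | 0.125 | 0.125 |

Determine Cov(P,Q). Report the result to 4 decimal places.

E[P] = -3,  E[Q] = 2
E[PQ] = -4
Cov(P,Q) = E[PQ] − E[P]E[Q] = -4 − (-3)(2) = 2

2.0000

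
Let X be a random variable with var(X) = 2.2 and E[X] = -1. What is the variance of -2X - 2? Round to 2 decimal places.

8.80

var(-2X - 2) = (-2)²·var(X) = 4·2.2 = 8.8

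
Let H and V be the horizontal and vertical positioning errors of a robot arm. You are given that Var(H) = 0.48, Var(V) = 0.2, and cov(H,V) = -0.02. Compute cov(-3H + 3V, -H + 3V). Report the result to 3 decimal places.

3.480

cov(-3H + 3V, -H + 3V) = (-3)(-1)Var(H) + (3)(3)Var(V) + [(-3)(3) + (3)(-1)]cov(H,V)
= 3·0.48 + 9·0.2 + -12·-0.02 = 3.48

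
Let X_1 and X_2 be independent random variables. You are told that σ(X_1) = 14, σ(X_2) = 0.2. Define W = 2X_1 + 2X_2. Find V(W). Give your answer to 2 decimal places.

V(X_1) = 196, V(X_2) = 0.04
By independence, V(W) = (2)²V(X_1) + (2)²V(X_2)
= (2)²·196 + (2)²·0.04 = 784.16

784.16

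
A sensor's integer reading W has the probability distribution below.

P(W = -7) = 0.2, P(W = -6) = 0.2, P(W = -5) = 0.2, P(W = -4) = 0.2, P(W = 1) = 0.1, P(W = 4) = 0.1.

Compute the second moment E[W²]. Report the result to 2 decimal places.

26.90

E[W²] = (-7)²(0.2) + (-6)²(0.2) + (-5)²(0.2) + (-4)²(0.2) + (1)²(0.1) + (4)²(0.1) = 26.9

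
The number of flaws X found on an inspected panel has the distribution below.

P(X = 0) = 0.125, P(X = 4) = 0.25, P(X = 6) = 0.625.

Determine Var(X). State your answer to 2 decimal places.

E[X] = (0)(0.125) + (4)(0.25) + (6)(0.625) = 4.75
E[X²] = (0)²(0.125) + (4)²(0.25) + (6)²(0.625) = 26.5
Var(X) = E[X²] − (E[X])² = 26.5 − (4.75)² = 3.9375

3.94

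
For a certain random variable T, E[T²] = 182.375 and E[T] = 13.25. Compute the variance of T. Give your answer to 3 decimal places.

6.813

Var(T) = 182.375 − (13.25)² = 6.8125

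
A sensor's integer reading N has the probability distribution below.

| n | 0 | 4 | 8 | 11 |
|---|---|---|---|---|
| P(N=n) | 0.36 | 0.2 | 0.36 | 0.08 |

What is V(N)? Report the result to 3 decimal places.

E[N] = (0)(0.36) + (4)(0.2) + (8)(0.36) + (11)(0.08) = 4.56
E[N²] = (0)²(0.36) + (4)²(0.2) + (8)²(0.36) + (11)²(0.08) = 35.92
V(N) = E[N²] − (E[N])² = 35.92 − (4.56)² = 15.1264

15.126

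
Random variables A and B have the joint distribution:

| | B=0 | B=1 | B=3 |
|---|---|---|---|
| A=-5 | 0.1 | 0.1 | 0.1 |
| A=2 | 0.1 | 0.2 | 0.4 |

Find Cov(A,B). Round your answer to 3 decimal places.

E[A] = -0.1,  E[B] = 1.8
E[AB] = 0.8
Cov(A,B) = E[AB] − E[A]E[B] = 0.8 − (-0.1)(1.8) = 0.98

0.980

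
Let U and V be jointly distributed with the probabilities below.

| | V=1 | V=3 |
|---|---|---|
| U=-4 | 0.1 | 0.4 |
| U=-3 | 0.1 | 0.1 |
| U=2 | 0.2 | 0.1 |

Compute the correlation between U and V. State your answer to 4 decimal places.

-0.3858

E[U] = -2,  E[V] = 2.2
E[UV] = -5.4
Cov(U,V) = E[UV] − E[U]E[V] = -5.4 − (-2)(2.2) = -1
var(U) = 7,  var(V) = 0.96
ρ = -1 / √(7·0.96) ≈ -0.3858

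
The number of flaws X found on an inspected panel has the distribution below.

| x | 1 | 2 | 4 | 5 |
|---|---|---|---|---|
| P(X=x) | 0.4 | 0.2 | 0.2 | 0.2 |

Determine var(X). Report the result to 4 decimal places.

2.6400

E[X] = (1)(0.4) + (2)(0.2) + (4)(0.2) + (5)(0.2) = 2.6
E[X²] = (1)²(0.4) + (2)²(0.2) + (4)²(0.2) + (5)²(0.2) = 9.4
var(X) = E[X²] − (E[X])² = 9.4 − (2.6)² = 2.64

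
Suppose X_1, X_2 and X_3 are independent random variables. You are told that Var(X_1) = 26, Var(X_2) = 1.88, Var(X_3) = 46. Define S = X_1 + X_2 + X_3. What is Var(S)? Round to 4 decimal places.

73.8800

By independence, Var(S) = (1)²Var(X_1) + (1)²Var(X_2) + (1)²Var(X_3)
= (1)²·26 + (1)²·1.88 + (1)²·46 = 73.88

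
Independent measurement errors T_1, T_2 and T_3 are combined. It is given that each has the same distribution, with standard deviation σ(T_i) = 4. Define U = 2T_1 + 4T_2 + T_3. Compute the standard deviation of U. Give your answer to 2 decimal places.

Var(T_i) = (4)² = 16
By independence, Var(U) = (2)²Var(T_1) + (4)²Var(T_2) + (1)²Var(T_3)
= (2)²·16 + (4)²·16 + (1)²·16 = 336
σ(U) = √336 ≈ 18.33

18.33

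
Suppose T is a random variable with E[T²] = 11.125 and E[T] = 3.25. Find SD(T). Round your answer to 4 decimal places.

Var(T) = 11.125 − (3.25)² = 0.5625
SD(T) = √0.5625 ≈ 0.7500

0.7500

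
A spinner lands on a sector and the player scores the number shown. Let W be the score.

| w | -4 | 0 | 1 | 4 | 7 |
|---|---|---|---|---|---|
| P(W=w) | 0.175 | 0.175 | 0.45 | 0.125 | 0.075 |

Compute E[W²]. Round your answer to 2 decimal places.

8.93

E[W²] = (-4)²(0.175) + (0)²(0.175) + (1)²(0.45) + (4)²(0.125) + (7)²(0.075) = 8.925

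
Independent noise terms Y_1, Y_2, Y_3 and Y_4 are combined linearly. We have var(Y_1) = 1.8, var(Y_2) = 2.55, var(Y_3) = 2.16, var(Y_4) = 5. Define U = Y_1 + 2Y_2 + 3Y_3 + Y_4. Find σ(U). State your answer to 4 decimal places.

By independence, var(U) = (1)²var(Y_1) + (2)²var(Y_2) + (3)²var(Y_3) + (1)²var(Y_4)
= (1)²·1.8 + (2)²·2.55 + (3)²·2.16 + (1)²·5 = 36.44
σ(U) = √36.44 ≈ 6.0366

6.0366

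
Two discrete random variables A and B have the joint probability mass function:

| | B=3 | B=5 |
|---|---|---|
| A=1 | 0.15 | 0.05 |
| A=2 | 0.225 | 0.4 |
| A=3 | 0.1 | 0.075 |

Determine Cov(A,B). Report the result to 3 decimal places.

0.076

E[A] = 1.975,  E[B] = 4.05
E[AB] = 8.075
Cov(A,B) = E[AB] − E[A]E[B] = 8.075 − (1.975)(4.05) = 0.07625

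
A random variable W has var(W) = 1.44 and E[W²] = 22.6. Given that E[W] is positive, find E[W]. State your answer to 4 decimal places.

4.6000

(E[W])² = E[W²] − var(W) = 22.6 − 1.44 = 21.16
E[W] = √21.16 = 4.6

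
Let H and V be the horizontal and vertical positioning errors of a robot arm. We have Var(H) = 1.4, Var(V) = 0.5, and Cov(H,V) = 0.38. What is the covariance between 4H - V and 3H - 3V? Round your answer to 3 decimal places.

12.600

Cov(4H - V, 3H - 3V) = (4)(3)Var(H) + (-1)(-3)Var(V) + [(4)(-3) + (-1)(3)]Cov(H,V)
= 12·1.4 + 3·0.5 + -15·0.38 = 12.6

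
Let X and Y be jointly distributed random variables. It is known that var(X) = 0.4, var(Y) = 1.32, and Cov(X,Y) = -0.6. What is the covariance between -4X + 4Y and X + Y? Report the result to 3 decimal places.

Cov(-4X + 4Y, X + Y) = (-4)(1)var(X) + (4)(1)var(Y) + [(-4)(1) + (4)(1)]Cov(X,Y)
= -4·0.4 + 4·1.32 + 0·-0.6 = 3.68

3.680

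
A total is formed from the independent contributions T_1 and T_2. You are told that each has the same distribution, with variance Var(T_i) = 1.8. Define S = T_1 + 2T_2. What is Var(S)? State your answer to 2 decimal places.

9.00

By independence, Var(S) = (1)²Var(T_1) + (2)²Var(T_2)
= (1)²·1.8 + (2)²·1.8 = 9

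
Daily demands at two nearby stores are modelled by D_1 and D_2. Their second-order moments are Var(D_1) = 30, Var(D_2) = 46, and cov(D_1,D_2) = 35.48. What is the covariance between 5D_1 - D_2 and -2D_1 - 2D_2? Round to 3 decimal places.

cov(5D_1 - D_2, -2D_1 - 2D_2) = (5)(-2)Var(D_1) + (-1)(-2)Var(D_2) + [(5)(-2) + (-1)(-2)]cov(D_1,D_2)
= -10·30 + 2·46 + -8·35.48 = -491.84

-491.840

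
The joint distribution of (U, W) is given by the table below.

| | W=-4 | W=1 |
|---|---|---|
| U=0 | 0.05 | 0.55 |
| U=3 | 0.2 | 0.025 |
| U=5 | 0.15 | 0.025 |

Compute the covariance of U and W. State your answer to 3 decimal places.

-3.650

E[U] = 1.55,  E[W] = -1
E[UW] = -5.2
Cov(U,W) = E[UW] − E[U]E[W] = -5.2 − (1.55)(-1) = -3.65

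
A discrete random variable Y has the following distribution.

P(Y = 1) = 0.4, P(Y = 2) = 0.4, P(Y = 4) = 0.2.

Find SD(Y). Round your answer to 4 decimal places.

E[Y] = (1)(0.4) + (2)(0.4) + (4)(0.2) = 2
E[Y²] = (1)²(0.4) + (2)²(0.4) + (4)²(0.2) = 5.2
var(Y) = E[Y²] − (E[Y])² = 5.2 − (2)² = 1.2
SD(Y) = √1.2 ≈ 1.0954

1.0954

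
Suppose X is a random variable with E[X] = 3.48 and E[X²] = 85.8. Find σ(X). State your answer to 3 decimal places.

8.584

var(X) = 85.8 − (3.48)² = 73.6896
σ(X) = √73.6896 ≈ 8.584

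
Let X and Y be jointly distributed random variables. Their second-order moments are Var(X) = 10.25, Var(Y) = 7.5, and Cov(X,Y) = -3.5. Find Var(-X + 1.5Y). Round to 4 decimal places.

Var(-X + 1.5Y) = (-1)²·Var(X) + (1.5)²·Var(Y) + 2·(-1)·(1.5)·Cov(X,Y)
= 1·10.25 + 2.25·7.5 + -3·-3.5 = 37.625

37.6250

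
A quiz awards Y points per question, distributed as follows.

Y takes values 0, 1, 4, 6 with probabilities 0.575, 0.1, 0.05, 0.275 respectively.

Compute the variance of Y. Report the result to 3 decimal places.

6.998

E[Y] = (0)(0.575) + (1)(0.1) + (4)(0.05) + (6)(0.275) = 1.95
E[Y²] = (0)²(0.575) + (1)²(0.1) + (4)²(0.05) + (6)²(0.275) = 10.8
Var(Y) = E[Y²] − (E[Y])² = 10.8 − (1.95)² = 6.9975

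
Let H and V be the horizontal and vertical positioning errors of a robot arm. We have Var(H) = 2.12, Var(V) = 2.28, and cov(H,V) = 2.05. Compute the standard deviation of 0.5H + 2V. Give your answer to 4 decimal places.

3.7081

Var(0.5H + 2V) = (0.5)²·Var(H) + (2)²·Var(V) + 2·(0.5)·(2)·cov(H,V)
= 0.25·2.12 + 4·2.28 + 2·2.05 = 13.75
SD(0.5H + 2V) = √13.75 ≈ 3.7081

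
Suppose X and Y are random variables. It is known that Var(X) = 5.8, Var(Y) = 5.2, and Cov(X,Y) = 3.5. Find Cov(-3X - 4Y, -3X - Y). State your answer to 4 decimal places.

125.5000

Cov(-3X - 4Y, -3X - Y) = (-3)(-3)Var(X) + (-4)(-1)Var(Y) + [(-3)(-1) + (-4)(-3)]Cov(X,Y)
= 9·5.8 + 4·5.2 + 15·3.5 = 125.5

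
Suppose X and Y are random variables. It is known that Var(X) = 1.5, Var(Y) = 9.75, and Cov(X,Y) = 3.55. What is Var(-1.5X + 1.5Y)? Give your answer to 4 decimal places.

9.3375

Var(-1.5X + 1.5Y) = (-1.5)²·Var(X) + (1.5)²·Var(Y) + 2·(-1.5)·(1.5)·Cov(X,Y)
= 2.25·1.5 + 2.25·9.75 + -4.5·3.55 = 9.3375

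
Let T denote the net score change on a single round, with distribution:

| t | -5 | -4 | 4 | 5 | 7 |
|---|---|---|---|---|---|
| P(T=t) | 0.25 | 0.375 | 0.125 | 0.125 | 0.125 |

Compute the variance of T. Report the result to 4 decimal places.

E[T] = (-5)(0.25) + (-4)(0.375) + (4)(0.125) + (5)(0.125) + (7)(0.125) = -0.75
E[T²] = (-5)²(0.25) + (-4)²(0.375) + (4)²(0.125) + (5)²(0.125) + (7)²(0.125) = 23.5
Var(T) = E[T²] − (E[T])² = 23.5 − (-0.75)² = 22.9375

22.9375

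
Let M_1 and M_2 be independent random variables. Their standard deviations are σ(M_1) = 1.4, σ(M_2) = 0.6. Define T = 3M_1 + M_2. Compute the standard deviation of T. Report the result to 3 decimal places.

4.243

V(M_1) = 1.96, V(M_2) = 0.36
By independence, V(T) = (3)²V(M_1) + (1)²V(M_2)
= (3)²·1.96 + (1)²·0.36 = 18
σ(T) = √18 ≈ 4.243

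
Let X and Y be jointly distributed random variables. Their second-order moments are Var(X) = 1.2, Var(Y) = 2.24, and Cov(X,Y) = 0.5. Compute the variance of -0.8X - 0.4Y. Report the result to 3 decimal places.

1.446

Var(-0.8X - 0.4Y) = (-0.8)²·Var(X) + (-0.4)²·Var(Y) + 2·(-0.8)·(-0.4)·Cov(X,Y)
= 0.64·1.2 + 0.16·2.24 + 0.64·0.5 = 1.4464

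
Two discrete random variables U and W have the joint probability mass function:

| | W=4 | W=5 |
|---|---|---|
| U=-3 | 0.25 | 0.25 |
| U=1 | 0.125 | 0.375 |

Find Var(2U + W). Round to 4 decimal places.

17.2344

E[U] = -1,  E[W] = 4.625,  E[UW] = -4.375
Var(U) = 5 − (-1)² = 4;  Var(W) = 21.625 − (4.625)² = 0.234375
Cov(U,W) = -4.375 − (-1)(4.625) = 0.25
Var(2U + W) = (2)²·4 + (1)²·0.234375 + 2·(2)·(1)·0.25 = 17.234375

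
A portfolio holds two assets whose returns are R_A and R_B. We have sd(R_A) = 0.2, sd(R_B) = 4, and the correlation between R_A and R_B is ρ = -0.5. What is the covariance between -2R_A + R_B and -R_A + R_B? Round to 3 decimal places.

var(R_A) = (0.2)² = 0.04;  var(R_B) = (4)² = 16
Cov(R_A,R_B) = ρ·sd(R_A)·sd(R_B) = -0.5·0.2·4 = -0.4
Cov(-2R_A + R_B, -R_A + R_B) = (-2)(-1)var(R_A) + (1)(1)var(R_B) + [(-2)(1) + (1)(-1)]Cov(R_A,R_B)
= 2·0.04 + 1·16 + -3·-0.4 = 17.28

17.280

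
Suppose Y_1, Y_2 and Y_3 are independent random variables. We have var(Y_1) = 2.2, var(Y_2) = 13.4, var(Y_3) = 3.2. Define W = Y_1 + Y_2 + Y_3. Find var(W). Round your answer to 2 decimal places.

By independence, var(W) = (1)²var(Y_1) + (1)²var(Y_2) + (1)²var(Y_3)
= (1)²·2.2 + (1)²·13.4 + (1)²·3.2 = 18.8

18.80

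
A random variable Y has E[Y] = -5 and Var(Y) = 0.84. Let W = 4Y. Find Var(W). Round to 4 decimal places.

13.4400

Var(4Y) = (4)²·Var(Y) = 16·0.84 = 13.44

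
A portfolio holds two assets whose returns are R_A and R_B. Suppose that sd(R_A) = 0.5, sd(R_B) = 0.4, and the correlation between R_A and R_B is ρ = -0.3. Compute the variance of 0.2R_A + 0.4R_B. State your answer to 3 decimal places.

0.026

var(R_A) = (0.5)² = 0.25;  var(R_B) = (0.4)² = 0.16
Cov(R_A,R_B) = ρ·sd(R_A)·sd(R_B) = -0.3·0.5·0.4 = -0.06
var(0.2R_A + 0.4R_B) = (0.2)²·var(R_A) + (0.4)²·var(R_B) + 2·(0.2)·(0.4)·Cov(R_A,R_B)
= 0.04·0.25 + 0.16·0.16 + 0.16·-0.06 = 0.026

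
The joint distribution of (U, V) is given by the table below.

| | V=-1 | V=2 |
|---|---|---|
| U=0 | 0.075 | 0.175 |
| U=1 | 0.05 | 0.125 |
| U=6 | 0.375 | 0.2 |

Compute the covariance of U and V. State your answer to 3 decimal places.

-1.463

E[U] = 3.625,  E[V] = 0.5
E[UV] = 0.35
cov(U,V) = E[UV] − E[U]E[V] = 0.35 − (3.625)(0.5) = -1.4625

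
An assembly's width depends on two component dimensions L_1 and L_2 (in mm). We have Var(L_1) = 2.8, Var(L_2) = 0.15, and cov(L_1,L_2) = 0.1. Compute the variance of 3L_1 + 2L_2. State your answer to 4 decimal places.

27.0000

Var(3L_1 + 2L_2) = (3)²·Var(L_1) + (2)²·Var(L_2) + 2·(3)·(2)·cov(L_1,L_2)
= 9·2.8 + 4·0.15 + 12·0.1 = 27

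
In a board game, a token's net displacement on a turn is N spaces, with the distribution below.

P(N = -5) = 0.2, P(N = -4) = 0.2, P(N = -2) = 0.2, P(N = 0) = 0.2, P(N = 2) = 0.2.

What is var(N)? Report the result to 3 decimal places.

E[N] = (-5)(0.2) + (-4)(0.2) + (-2)(0.2) + (0)(0.2) + (2)(0.2) = -1.8
E[N²] = (-5)²(0.2) + (-4)²(0.2) + (-2)²(0.2) + (0)²(0.2) + (2)²(0.2) = 9.8
var(N) = E[N²] − (E[N])² = 9.8 − (-1.8)² = 6.56

6.560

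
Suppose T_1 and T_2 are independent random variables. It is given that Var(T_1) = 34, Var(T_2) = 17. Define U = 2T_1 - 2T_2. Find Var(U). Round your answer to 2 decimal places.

By independence, Var(U) = (2)²Var(T_1) + (-2)²Var(T_2)
= (2)²·34 + (-2)²·17 = 204

204.00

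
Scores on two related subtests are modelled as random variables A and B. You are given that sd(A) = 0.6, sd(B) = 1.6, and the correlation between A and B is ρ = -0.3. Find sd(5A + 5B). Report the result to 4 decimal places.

7.6551

Var(A) = (0.6)² = 0.36;  Var(B) = (1.6)² = 2.56
Cov(A,B) = ρ·sd(A)·sd(B) = -0.3·0.6·1.6 = -0.288
Var(5A + 5B) = (5)²·Var(A) + (5)²·Var(B) + 2·(5)·(5)·Cov(A,B)
= 25·0.36 + 25·2.56 + 50·-0.288 = 58.6
sd(5A + 5B) = √58.6 ≈ 7.6551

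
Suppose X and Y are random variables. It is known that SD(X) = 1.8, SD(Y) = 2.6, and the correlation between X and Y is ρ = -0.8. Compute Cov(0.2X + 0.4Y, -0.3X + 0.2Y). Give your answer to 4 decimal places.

0.6459

var(X) = (1.8)² = 3.24;  var(Y) = (2.6)² = 6.76
Cov(X,Y) = ρ·SD(X)·SD(Y) = -0.8·1.8·2.6 = -3.744
Cov(0.2X + 0.4Y, -0.3X + 0.2Y) = (0.2)(-0.3)var(X) + (0.4)(0.2)var(Y) + [(0.2)(0.2) + (0.4)(-0.3)]Cov(X,Y)
= -0.06·3.24 + 0.08·6.76 + -0.08·-3.744 = 0.64592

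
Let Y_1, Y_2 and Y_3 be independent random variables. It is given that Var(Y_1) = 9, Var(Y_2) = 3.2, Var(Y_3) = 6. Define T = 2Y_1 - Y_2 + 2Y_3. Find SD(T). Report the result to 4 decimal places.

By independence, Var(T) = (2)²Var(Y_1) + (-1)²Var(Y_2) + (2)²Var(Y_3)
= (2)²·9 + (-1)²·3.2 + (2)²·6 = 63.2
SD(T) = √63.2 ≈ 7.9498

7.9498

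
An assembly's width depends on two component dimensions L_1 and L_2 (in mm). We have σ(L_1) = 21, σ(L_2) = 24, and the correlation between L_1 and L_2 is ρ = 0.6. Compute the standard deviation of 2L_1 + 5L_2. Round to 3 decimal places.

149.037

Var(L_1) = (21)² = 441;  Var(L_2) = (24)² = 576
Cov(L_1,L_2) = ρ·σ(L_1)·σ(L_2) = 0.6·21·24 = 302.4
Var(2L_1 + 5L_2) = (2)²·Var(L_1) + (5)²·Var(L_2) + 2·(2)·(5)·Cov(L_1,L_2)
= 4·441 + 25·576 + 20·302.4 = 22212
σ(2L_1 + 5L_2) = √22212 ≈ 149.037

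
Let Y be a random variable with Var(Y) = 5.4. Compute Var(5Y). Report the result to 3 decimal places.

Var(5Y) = (5)²·Var(Y) = 25·5.4 = 135

135.000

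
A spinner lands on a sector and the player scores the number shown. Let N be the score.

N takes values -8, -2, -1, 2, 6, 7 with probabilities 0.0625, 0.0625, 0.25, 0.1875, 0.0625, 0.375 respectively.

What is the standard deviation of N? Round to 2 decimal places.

4.43

E[N] = (-8)(0.0625) + (-2)(0.0625) + (-1)(0.25) + (2)(0.1875) + (6)(0.0625) + (7)(0.375) = 2.5
E[N²] = (-8)²(0.0625) + (-2)²(0.0625) + (-1)²(0.25) + (2)²(0.1875) + (6)²(0.0625) + (7)²(0.375) = 25.875
Var(N) = E[N²] − (E[N])² = 25.875 − (2.5)² = 19.625
SD(N) = √19.625 ≈ 4.43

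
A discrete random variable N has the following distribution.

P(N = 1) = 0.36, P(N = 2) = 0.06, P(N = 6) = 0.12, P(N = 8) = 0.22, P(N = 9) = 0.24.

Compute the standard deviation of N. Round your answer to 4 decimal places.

3.4965

E[N] = (1)(0.36) + (2)(0.06) + (6)(0.12) + (8)(0.22) + (9)(0.24) = 5.12
E[N²] = (1)²(0.36) + (2)²(0.06) + (6)²(0.12) + (8)²(0.22) + (9)²(0.24) = 38.44
var(N) = E[N²] − (E[N])² = 38.44 − (5.12)² = 12.2256
SD(N) = √12.2256 ≈ 3.4965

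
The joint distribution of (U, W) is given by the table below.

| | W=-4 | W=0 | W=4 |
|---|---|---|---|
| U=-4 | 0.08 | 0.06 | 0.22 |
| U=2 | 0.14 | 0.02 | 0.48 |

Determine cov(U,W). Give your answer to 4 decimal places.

E[U] = -0.16,  E[W] = 1.92
E[UW] = 0.48
cov(U,W) = E[UW] − E[U]E[W] = 0.48 − (-0.16)(1.92) = 0.7872

0.7872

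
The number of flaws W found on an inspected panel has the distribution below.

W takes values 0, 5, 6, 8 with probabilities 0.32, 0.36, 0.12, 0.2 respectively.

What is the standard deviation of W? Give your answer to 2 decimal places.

3.02

E[W] = (0)(0.32) + (5)(0.36) + (6)(0.12) + (8)(0.2) = 4.12
E[W²] = (0)²(0.32) + (5)²(0.36) + (6)²(0.12) + (8)²(0.2) = 26.12
var(W) = E[W²] − (E[W])² = 26.12 − (4.12)² = 9.1456
SD(W) = √9.1456 ≈ 3.02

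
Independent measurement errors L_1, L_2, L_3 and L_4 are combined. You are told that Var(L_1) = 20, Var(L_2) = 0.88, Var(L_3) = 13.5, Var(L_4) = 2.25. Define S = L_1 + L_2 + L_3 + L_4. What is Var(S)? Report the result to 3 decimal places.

36.630

By independence, Var(S) = (1)²Var(L_1) + (1)²Var(L_2) + (1)²Var(L_3) + (1)²Var(L_4)
= (1)²·20 + (1)²·0.88 + (1)²·13.5 + (1)²·2.25 = 36.63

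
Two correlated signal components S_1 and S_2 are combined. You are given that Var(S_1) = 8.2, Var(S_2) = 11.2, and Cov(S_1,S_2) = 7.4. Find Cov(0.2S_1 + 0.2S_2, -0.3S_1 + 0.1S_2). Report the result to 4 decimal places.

Cov(0.2S_1 + 0.2S_2, -0.3S_1 + 0.1S_2) = (0.2)(-0.3)Var(S_1) + (0.2)(0.1)Var(S_2) + [(0.2)(0.1) + (0.2)(-0.3)]Cov(S_1,S_2)
= -0.06·8.2 + 0.02·11.2 + -0.04·7.4 = -0.564

-0.5640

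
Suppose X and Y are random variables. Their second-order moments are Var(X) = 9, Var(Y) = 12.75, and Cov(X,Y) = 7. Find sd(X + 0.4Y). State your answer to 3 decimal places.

Var(X + 0.4Y) = (1)²·Var(X) + (0.4)²·Var(Y) + 2·(1)·(0.4)·Cov(X,Y)
= 1·9 + 0.16·12.75 + 0.8·7 = 16.64
sd(X + 0.4Y) = √16.64 ≈ 4.079

4.079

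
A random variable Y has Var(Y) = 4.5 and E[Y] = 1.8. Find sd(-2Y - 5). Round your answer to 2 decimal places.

4.24

Var(-2Y - 5) = (-2)²·4.5 = 18
sd(-2Y - 5) = √18 ≈ 4.24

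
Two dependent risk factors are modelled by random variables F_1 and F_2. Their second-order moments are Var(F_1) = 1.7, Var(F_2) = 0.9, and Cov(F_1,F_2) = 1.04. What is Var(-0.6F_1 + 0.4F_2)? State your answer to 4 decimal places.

0.2568

Var(-0.6F_1 + 0.4F_2) = (-0.6)²·Var(F_1) + (0.4)²·Var(F_2) + 2·(-0.6)·(0.4)·Cov(F_1,F_2)
= 0.36·1.7 + 0.16·0.9 + -0.48·1.04 = 0.2568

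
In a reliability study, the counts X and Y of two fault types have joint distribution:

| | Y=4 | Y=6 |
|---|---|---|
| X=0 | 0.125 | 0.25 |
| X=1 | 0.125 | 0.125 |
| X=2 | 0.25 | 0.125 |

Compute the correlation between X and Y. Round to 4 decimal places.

E[X] = 1,  E[Y] = 5
E[XY] = 4.75
cov(X,Y) = E[XY] − E[X]E[Y] = 4.75 − (1)(5) = -0.25
Var(X) = 0.75,  Var(Y) = 1
ρ = -0.25 / √(0.75·1) ≈ -0.2887

-0.2887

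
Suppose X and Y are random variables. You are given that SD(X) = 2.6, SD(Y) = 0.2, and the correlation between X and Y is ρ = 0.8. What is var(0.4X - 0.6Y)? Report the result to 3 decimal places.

var(X) = (2.6)² = 6.76;  var(Y) = (0.2)² = 0.04
Cov(X,Y) = ρ·SD(X)·SD(Y) = 0.8·2.6·0.2 = 0.416
var(0.4X - 0.6Y) = (0.4)²·var(X) + (-0.6)²·var(Y) + 2·(0.4)·(-0.6)·Cov(X,Y)
= 0.16·6.76 + 0.36·0.04 + -0.48·0.416 = 0.89632

0.896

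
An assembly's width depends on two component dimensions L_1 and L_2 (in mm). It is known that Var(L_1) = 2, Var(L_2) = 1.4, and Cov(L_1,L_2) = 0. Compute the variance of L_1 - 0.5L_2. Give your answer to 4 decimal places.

2.3500

Var(L_1 - 0.5L_2) = (1)²·Var(L_1) + (-0.5)²·Var(L_2) + 2·(1)·(-0.5)·Cov(L_1,L_2)
= 1·2 + 0.25·1.4 + -1·0 = 2.35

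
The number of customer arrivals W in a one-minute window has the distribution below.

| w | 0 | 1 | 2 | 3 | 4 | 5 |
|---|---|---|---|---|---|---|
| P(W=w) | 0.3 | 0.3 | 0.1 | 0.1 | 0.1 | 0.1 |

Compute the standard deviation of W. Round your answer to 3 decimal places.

E[W] = (0)(0.3) + (1)(0.3) + (2)(0.1) + (3)(0.1) + (4)(0.1) + (5)(0.1) = 1.7
E[W²] = (0)²(0.3) + (1)²(0.3) + (2)²(0.1) + (3)²(0.1) + (4)²(0.1) + (5)²(0.1) = 5.7
Var(W) = E[W²] − (E[W])² = 5.7 − (1.7)² = 2.81
SD(W) = √2.81 ≈ 1.676

1.676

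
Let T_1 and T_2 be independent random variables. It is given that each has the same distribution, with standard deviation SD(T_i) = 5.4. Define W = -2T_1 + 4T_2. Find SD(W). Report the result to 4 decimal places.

Var(T_i) = (5.4)² = 29.16
By independence, Var(W) = (-2)²Var(T_1) + (4)²Var(T_2)
= (-2)²·29.16 + (4)²·29.16 = 583.2
SD(W) = √583.2 ≈ 24.1495

24.1495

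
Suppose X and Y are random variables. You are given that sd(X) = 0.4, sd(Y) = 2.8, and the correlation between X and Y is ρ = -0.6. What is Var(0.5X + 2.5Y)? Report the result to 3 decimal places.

Var(X) = (0.4)² = 0.16;  Var(Y) = (2.8)² = 7.84
Cov(X,Y) = ρ·sd(X)·sd(Y) = -0.6·0.4·2.8 = -0.672
Var(0.5X + 2.5Y) = (0.5)²·Var(X) + (2.5)²·Var(Y) + 2·(0.5)·(2.5)·Cov(X,Y)
= 0.25·0.16 + 6.25·7.84 + 2.5·-0.672 = 47.36

47.360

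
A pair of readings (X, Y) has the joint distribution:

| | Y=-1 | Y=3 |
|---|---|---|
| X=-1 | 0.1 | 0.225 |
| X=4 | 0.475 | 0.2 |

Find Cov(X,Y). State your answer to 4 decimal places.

E[X] = 2.375,  E[Y] = 0.7
E[XY] = -0.075
Cov(X,Y) = E[XY] − E[X]E[Y] = -0.075 − (2.375)(0.7) = -1.7375

-1.7375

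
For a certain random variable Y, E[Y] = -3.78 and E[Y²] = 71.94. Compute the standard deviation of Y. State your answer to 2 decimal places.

Var(Y) = 71.94 − (-3.78)² = 57.6516
SD(Y) = √57.6516 ≈ 7.59

7.59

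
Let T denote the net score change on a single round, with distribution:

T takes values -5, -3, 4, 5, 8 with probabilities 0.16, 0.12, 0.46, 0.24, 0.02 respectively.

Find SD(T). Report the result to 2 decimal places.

3.94

E[T] = (-5)(0.16) + (-3)(0.12) + (4)(0.46) + (5)(0.24) + (8)(0.02) = 2.04
E[T²] = (-5)²(0.16) + (-3)²(0.12) + (4)²(0.46) + (5)²(0.24) + (8)²(0.02) = 19.72
Var(T) = E[T²] − (E[T])² = 19.72 − (2.04)² = 15.5584
SD(T) = √15.5584 ≈ 3.94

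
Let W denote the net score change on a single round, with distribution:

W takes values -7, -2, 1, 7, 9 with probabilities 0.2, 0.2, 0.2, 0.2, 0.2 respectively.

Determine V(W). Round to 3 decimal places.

34.240

E[W] = (-7)(0.2) + (-2)(0.2) + (1)(0.2) + (7)(0.2) + (9)(0.2) = 1.6
E[W²] = (-7)²(0.2) + (-2)²(0.2) + (1)²(0.2) + (7)²(0.2) + (9)²(0.2) = 36.8
V(W) = E[W²] − (E[W])² = 36.8 − (1.6)² = 34.24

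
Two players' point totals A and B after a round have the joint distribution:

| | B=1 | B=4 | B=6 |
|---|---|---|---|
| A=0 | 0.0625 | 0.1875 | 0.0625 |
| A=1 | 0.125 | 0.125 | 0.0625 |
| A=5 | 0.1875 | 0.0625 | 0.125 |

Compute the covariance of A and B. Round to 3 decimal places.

E[A] = 2.1875,  E[B] = 3.375
E[AB] = 6.9375
cov(A,B) = E[AB] − E[A]E[B] = 6.9375 − (2.1875)(3.375) = -0.4453125

-0.445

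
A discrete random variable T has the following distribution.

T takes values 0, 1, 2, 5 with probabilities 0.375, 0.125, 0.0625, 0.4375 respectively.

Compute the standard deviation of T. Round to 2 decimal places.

2.32

E[T] = (0)(0.375) + (1)(0.125) + (2)(0.0625) + (5)(0.4375) = 2.4375
E[T²] = (0)²(0.375) + (1)²(0.125) + (2)²(0.0625) + (5)²(0.4375) = 11.3125
V(T) = E[T²] − (E[T])² = 11.3125 − (2.4375)² = 5.37109375
σ(T) = √5.37109375 ≈ 2.32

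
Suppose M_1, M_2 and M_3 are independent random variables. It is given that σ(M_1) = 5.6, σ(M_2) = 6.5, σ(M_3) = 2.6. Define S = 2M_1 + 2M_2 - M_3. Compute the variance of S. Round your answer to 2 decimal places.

301.20

Var(M_1) = 31.36, Var(M_2) = 42.25, Var(M_3) = 6.76
By independence, Var(S) = (2)²Var(M_1) + (2)²Var(M_2) + (-1)²Var(M_3)
= (2)²·31.36 + (2)²·42.25 + (-1)²·6.76 = 301.2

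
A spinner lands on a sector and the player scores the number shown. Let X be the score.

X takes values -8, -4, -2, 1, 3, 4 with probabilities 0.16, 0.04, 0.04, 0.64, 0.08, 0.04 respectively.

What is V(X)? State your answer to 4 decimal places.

12.8096

E[X] = (-8)(0.16) + (-4)(0.04) + (-2)(0.04) + (1)(0.64) + (3)(0.08) + (4)(0.04) = -0.48
E[X²] = (-8)²(0.16) + (-4)²(0.04) + (-2)²(0.04) + (1)²(0.64) + (3)²(0.08) + (4)²(0.04) = 13.04
V(X) = E[X²] − (E[X])² = 13.04 − (-0.48)² = 12.8096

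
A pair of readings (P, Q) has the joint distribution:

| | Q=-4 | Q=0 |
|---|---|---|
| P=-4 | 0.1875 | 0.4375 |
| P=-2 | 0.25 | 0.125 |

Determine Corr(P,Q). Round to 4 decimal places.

-0.3578

E[P] = -3.25,  E[Q] = -1.75
E[PQ] = 5
cov(P,Q) = E[PQ] − E[P]E[Q] = 5 − (-3.25)(-1.75) = -0.6875
Var(P) = 0.9375,  Var(Q) = 3.9375
ρ = -0.6875 / √(0.9375·3.9375) ≈ -0.3578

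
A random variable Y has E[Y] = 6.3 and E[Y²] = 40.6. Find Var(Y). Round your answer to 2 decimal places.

Var(Y) = 40.6 − (6.3)² = 0.91

0.91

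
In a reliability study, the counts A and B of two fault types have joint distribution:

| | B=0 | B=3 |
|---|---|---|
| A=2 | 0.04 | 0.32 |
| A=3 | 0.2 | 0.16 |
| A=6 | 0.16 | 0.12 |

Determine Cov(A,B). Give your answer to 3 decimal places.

E[A] = 3.48,  E[B] = 1.8
E[AB] = 5.52
Cov(A,B) = E[AB] − E[A]E[B] = 5.52 − (3.48)(1.8) = -0.744

-0.744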